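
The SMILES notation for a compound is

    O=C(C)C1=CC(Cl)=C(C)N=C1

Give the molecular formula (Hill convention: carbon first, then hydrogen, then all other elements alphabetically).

Walk through each heavy atom and fill implicit hydrogens from standard valence (C 4, N 3, O 2, S 2, halogen 1):
  atom 1: O, bond orders sum to 2 (valence 2) → 0 H
  atom 2: C, bond orders sum to 4 (valence 4) → 0 H
  atom 3: C, bond orders sum to 1 (valence 4) → 3 H
  atom 4: C, bond orders sum to 4 (valence 4) → 0 H
  atom 5: C, bond orders sum to 3 (valence 4) → 1 H
  atom 6: C, bond orders sum to 4 (valence 4) → 0 H
  atom 7: Cl (halogen, monovalent) → 0 H
  atom 8: C, bond orders sum to 4 (valence 4) → 0 H
  atom 9: C, bond orders sum to 1 (valence 4) → 3 H
  atom 10: N, bond orders sum to 3 (valence 3) → 0 H
  atom 11: C, bond orders sum to 3 (valence 4) → 1 H
Totals → C:8, H:8, Cl:1, N:1, O:1.

C8H8ClNO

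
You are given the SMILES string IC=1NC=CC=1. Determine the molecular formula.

Walk through each heavy atom and fill implicit hydrogens from standard valence (C 4, N 3, O 2, S 2, halogen 1):
  atom 1: I (halogen, monovalent) → 0 H
  atom 2: C, bond orders sum to 4 (valence 4) → 0 H
  atom 3: N, bond orders sum to 2 (valence 3) → 1 H
  atom 4: C, bond orders sum to 3 (valence 4) → 1 H
  atom 5: C, bond orders sum to 3 (valence 4) → 1 H
  atom 6: C, bond orders sum to 3 (valence 4) → 1 H
Totals → C:4, H:4, I:1, N:1.

C4H4IN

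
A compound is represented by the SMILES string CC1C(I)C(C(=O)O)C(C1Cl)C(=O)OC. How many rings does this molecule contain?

1

In SMILES, each pair of matching ring-closure digits denotes one ring-closing bond; the number of such bonds equals the number of independent rings.
Ring-closure bonds here: 1.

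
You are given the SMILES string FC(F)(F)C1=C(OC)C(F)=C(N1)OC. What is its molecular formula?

C7H7F4NO2

Walk through each heavy atom and fill implicit hydrogens from standard valence (C 4, N 3, O 2, S 2, halogen 1):
  atom 1: F (halogen, monovalent) → 0 H
  atom 2: C, bond orders sum to 4 (valence 4) → 0 H
  atom 3: F (halogen, monovalent) → 0 H
  atom 4: F (halogen, monovalent) → 0 H
  atom 5: C, bond orders sum to 4 (valence 4) → 0 H
  atom 6: C, bond orders sum to 4 (valence 4) → 0 H
  atom 7: O, bond orders sum to 2 (valence 2) → 0 H
  atom 8: C, bond orders sum to 1 (valence 4) → 3 H
  atom 9: C, bond orders sum to 4 (valence 4) → 0 H
  atom 10: F (halogen, monovalent) → 0 H
  atom 11: C, bond orders sum to 4 (valence 4) → 0 H
  atom 12: N, bond orders sum to 2 (valence 3) → 1 H
  atom 13: O, bond orders sum to 2 (valence 2) → 0 H
  atom 14: C, bond orders sum to 1 (valence 4) → 3 H
Totals → C:7, H:7, F:4, N:1, O:2.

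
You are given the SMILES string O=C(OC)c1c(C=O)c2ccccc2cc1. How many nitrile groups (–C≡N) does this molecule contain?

0

Scan the SMILES for the nitrile motif — none present.
Groups that are present: 1 aldehyde, 1 ester.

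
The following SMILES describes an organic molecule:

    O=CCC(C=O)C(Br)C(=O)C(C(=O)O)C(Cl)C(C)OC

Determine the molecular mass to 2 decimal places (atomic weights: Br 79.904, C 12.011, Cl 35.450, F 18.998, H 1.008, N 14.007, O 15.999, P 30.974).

371.61 g/mol

First, the molecular formula is C12H16BrClO6 (counting implicit H from valence).
  Br: 1 × 79.904 = 79.904
  C: 12 × 12.011 = 144.132
  Cl: 1 × 35.450 = 35.450
  H: 16 × 1.008 = 16.128
  O: 6 × 15.999 = 95.994
Sum: 1×79.904 + 12×12.011 + 1×35.450 + 16×1.008 + 6×15.999 = 371.608 → 371.61 g/mol.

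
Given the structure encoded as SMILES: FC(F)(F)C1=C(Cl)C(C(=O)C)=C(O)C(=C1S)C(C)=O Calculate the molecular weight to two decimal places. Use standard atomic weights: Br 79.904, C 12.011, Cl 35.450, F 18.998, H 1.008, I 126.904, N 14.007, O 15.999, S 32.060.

First, the molecular formula is C11H8ClF3O3S (counting implicit H from valence).
  C: 11 × 12.011 = 132.121
  Cl: 1 × 35.450 = 35.450
  F: 3 × 18.998 = 56.994
  H: 8 × 1.008 = 8.064
  O: 3 × 15.999 = 47.997
  S: 1 × 32.060 = 32.060
Sum: 11×12.011 + 1×35.450 + 3×18.998 + 8×1.008 + 3×15.999 + 1×32.060 = 312.686 → 312.69 g/mol.

312.69 g/mol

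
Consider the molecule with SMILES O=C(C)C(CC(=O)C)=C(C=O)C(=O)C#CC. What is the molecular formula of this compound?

C12H12O4

Walk through each heavy atom and fill implicit hydrogens from standard valence (C 4, N 3, O 2, S 2, halogen 1):
  atom 1: O, bond orders sum to 2 (valence 2) → 0 H
  atom 2: C, bond orders sum to 4 (valence 4) → 0 H
  atom 3: C, bond orders sum to 1 (valence 4) → 3 H
  atom 4: C, bond orders sum to 4 (valence 4) → 0 H
  atom 5: C, bond orders sum to 2 (valence 4) → 2 H
  atom 6: C, bond orders sum to 4 (valence 4) → 0 H
  atom 7: O, bond orders sum to 2 (valence 2) → 0 H
  atom 8: C, bond orders sum to 1 (valence 4) → 3 H
  atom 9: C, bond orders sum to 4 (valence 4) → 0 H
  atom 10: C, bond orders sum to 3 (valence 4) → 1 H
  atom 11: O, bond orders sum to 2 (valence 2) → 0 H
  atom 12: C, bond orders sum to 4 (valence 4) → 0 H
  atom 13: O, bond orders sum to 2 (valence 2) → 0 H
  atom 14: C, bond orders sum to 4 (valence 4) → 0 H
  atom 15: C, bond orders sum to 4 (valence 4) → 0 H
  atom 16: C, bond orders sum to 1 (valence 4) → 3 H
Totals → C:12, H:12, O:4.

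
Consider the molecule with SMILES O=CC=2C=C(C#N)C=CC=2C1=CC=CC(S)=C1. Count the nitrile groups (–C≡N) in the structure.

The nitrile motif appears at heavy-atom position 6 in the SMILES.
Other groups present: 1 aldehyde, 1 thiol.
Nitrile count: 1.

1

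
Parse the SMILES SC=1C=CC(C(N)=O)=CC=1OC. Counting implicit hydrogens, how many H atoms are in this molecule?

9

Walk through each heavy atom and fill implicit hydrogens from standard valence (C 4, N 3, O 2, S 2, halogen 1):
  atom 1: S, bond orders sum to 1 (valence 2) → 1 H
  atom 2: C, bond orders sum to 4 (valence 4) → 0 H
  atom 3: C, bond orders sum to 3 (valence 4) → 1 H
  atom 4: C, bond orders sum to 3 (valence 4) → 1 H
  atom 5: C, bond orders sum to 4 (valence 4) → 0 H
  atom 6: C, bond orders sum to 4 (valence 4) → 0 H
  atom 7: N, bond orders sum to 1 (valence 3) → 2 H
  atom 8: O, bond orders sum to 2 (valence 2) → 0 H
  atom 9: C, bond orders sum to 3 (valence 4) → 1 H
  atom 10: C, bond orders sum to 4 (valence 4) → 0 H
  atom 11: O, bond orders sum to 2 (valence 2) → 0 H
  atom 12: C, bond orders sum to 1 (valence 4) → 3 H
Total hydrogens: 9.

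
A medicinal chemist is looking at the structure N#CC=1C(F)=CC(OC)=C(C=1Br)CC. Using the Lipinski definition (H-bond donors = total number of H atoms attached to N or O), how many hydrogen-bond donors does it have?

Donors: find every N or O and count the H atoms it carries.
  atom 1 (N): bond orders sum to 3 → 0 H
  atom 8 (O): bond orders sum to 2 → 0 H
Lipinski HBD = 0.

0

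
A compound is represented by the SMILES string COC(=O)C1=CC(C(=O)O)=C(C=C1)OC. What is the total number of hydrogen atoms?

Walk through each heavy atom and fill implicit hydrogens from standard valence (C 4, N 3, O 2, S 2, halogen 1):
  atom 1: C, bond orders sum to 1 (valence 4) → 3 H
  atom 2: O, bond orders sum to 2 (valence 2) → 0 H
  atom 3: C, bond orders sum to 4 (valence 4) → 0 H
  atom 4: O, bond orders sum to 2 (valence 2) → 0 H
  atom 5: C, bond orders sum to 4 (valence 4) → 0 H
  atom 6: C, bond orders sum to 3 (valence 4) → 1 H
  atom 7: C, bond orders sum to 4 (valence 4) → 0 H
  atom 8: C, bond orders sum to 4 (valence 4) → 0 H
  atom 9: O, bond orders sum to 2 (valence 2) → 0 H
  atom 10: O, bond orders sum to 1 (valence 2) → 1 H
  atom 11: C, bond orders sum to 4 (valence 4) → 0 H
  atom 12: C, bond orders sum to 3 (valence 4) → 1 H
  atom 13: C, bond orders sum to 3 (valence 4) → 1 H
  atom 14: O, bond orders sum to 2 (valence 2) → 0 H
  atom 15: C, bond orders sum to 1 (valence 4) → 3 H
Total hydrogens: 10.

10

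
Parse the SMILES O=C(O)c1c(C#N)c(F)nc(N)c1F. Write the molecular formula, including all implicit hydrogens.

C7H3F2N3O2

Walk through each heavy atom and fill implicit hydrogens from standard valence (C 4, N 3, O 2, S 2, halogen 1); for lowercase aromatic atoms, an aromatic c carries 1 H when it has two neighbours and 0 H with three, and aromatic n carries 0 H:
  atom 1: O, bond orders sum to 2 (valence 2) → 0 H
  atom 2: C, bond orders sum to 4 (valence 4) → 0 H
  atom 3: O, bond orders sum to 1 (valence 2) → 1 H
  atom 4: aromatic c, 3 neighbours → 0 H
  atom 5: aromatic c, 3 neighbours → 0 H
  atom 6: C, bond orders sum to 4 (valence 4) → 0 H
  atom 7: N, bond orders sum to 3 (valence 3) → 0 H
  atom 8: aromatic c, 3 neighbours → 0 H
  atom 9: F (halogen, monovalent) → 0 H
  atom 10: aromatic n, 2 neighbours → 0 H
  atom 11: aromatic c, 3 neighbours → 0 H
  atom 12: N, bond orders sum to 1 (valence 3) → 2 H
  atom 13: aromatic c, 3 neighbours → 0 H
  atom 14: F (halogen, monovalent) → 0 H
Totals → C:7, H:3, F:2, N:3, O:2.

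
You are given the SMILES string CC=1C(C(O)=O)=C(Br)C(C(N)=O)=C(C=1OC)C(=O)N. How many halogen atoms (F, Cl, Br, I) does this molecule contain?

Halogen atoms appear at heavy-atom position 8 (1×Br).
Other groups present: 2 amide, 1 carboxylic acid, 1 ether.
Halogen count: 1.

1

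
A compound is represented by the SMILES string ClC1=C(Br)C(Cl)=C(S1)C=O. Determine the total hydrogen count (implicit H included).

1

Walk through each heavy atom and fill implicit hydrogens from standard valence (C 4, N 3, O 2, S 2, halogen 1):
  atom 1: Cl (halogen, monovalent) → 0 H
  atom 2: C, bond orders sum to 4 (valence 4) → 0 H
  atom 3: C, bond orders sum to 4 (valence 4) → 0 H
  atom 4: Br (halogen, monovalent) → 0 H
  atom 5: C, bond orders sum to 4 (valence 4) → 0 H
  atom 6: Cl (halogen, monovalent) → 0 H
  atom 7: C, bond orders sum to 4 (valence 4) → 0 H
  atom 8: S, bond orders sum to 2 (valence 2) → 0 H
  atom 9: C, bond orders sum to 3 (valence 4) → 1 H
  atom 10: O, bond orders sum to 2 (valence 2) → 0 H
Total hydrogens: 1.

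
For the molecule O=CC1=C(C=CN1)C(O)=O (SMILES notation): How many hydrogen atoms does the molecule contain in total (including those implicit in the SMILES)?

Walk through each heavy atom and fill implicit hydrogens from standard valence (C 4, N 3, O 2, S 2, halogen 1):
  atom 1: O, bond orders sum to 2 (valence 2) → 0 H
  atom 2: C, bond orders sum to 3 (valence 4) → 1 H
  atom 3: C, bond orders sum to 4 (valence 4) → 0 H
  atom 4: C, bond orders sum to 4 (valence 4) → 0 H
  atom 5: C, bond orders sum to 3 (valence 4) → 1 H
  atom 6: C, bond orders sum to 3 (valence 4) → 1 H
  atom 7: N, bond orders sum to 2 (valence 3) → 1 H
  atom 8: C, bond orders sum to 4 (valence 4) → 0 H
  atom 9: O, bond orders sum to 1 (valence 2) → 1 H
  atom 10: O, bond orders sum to 2 (valence 2) → 0 H
Total hydrogens: 5.

5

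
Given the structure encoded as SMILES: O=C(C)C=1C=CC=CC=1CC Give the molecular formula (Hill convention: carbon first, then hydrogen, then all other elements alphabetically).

Walk through each heavy atom and fill implicit hydrogens from standard valence (C 4, N 3, O 2, S 2, halogen 1):
  atom 1: O, bond orders sum to 2 (valence 2) → 0 H
  atom 2: C, bond orders sum to 4 (valence 4) → 0 H
  atom 3: C, bond orders sum to 1 (valence 4) → 3 H
  atom 4: C, bond orders sum to 4 (valence 4) → 0 H
  atom 5: C, bond orders sum to 3 (valence 4) → 1 H
  atom 6: C, bond orders sum to 3 (valence 4) → 1 H
  atom 7: C, bond orders sum to 3 (valence 4) → 1 H
  atom 8: C, bond orders sum to 3 (valence 4) → 1 H
  atom 9: C, bond orders sum to 4 (valence 4) → 0 H
  atom 10: C, bond orders sum to 2 (valence 4) → 2 H
  atom 11: C, bond orders sum to 1 (valence 4) → 3 H
Totals → C:10, H:12, O:1.
In Hill order: C10H12O.

C10H12O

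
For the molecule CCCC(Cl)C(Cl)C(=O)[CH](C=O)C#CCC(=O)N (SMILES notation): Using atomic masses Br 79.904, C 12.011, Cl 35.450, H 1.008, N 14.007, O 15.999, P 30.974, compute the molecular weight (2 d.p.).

First, the molecular formula is C12H15Cl2NO3 (counting implicit H from valence).
  C: 12 × 12.011 = 144.132
  Cl: 2 × 35.450 = 70.900
  H: 15 × 1.008 = 15.120
  N: 1 × 14.007 = 14.007
  O: 3 × 15.999 = 47.997
Sum: 12×12.011 + 2×35.450 + 15×1.008 + 1×14.007 + 3×15.999 = 292.156 → 292.16 g/mol.

292.16 g/mol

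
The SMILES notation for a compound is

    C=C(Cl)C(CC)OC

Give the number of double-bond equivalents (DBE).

1

Degree of unsaturation = (number of rings) + (number of π bonds).
Ring closures in the SMILES: 0.
π bonds: 1 double bond (each 1 DoU) → 1 DoU from unsaturation.
Total DoU = 0 + 1 = 1.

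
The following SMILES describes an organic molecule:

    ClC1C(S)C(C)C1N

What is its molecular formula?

Walk through each heavy atom and fill implicit hydrogens from standard valence (C 4, N 3, O 2, S 2, halogen 1):
  atom 1: Cl (halogen, monovalent) → 0 H
  atom 2: C, bond orders sum to 3 (valence 4) → 1 H
  atom 3: C, bond orders sum to 3 (valence 4) → 1 H
  atom 4: S, bond orders sum to 1 (valence 2) → 1 H
  atom 5: C, bond orders sum to 3 (valence 4) → 1 H
  atom 6: C, bond orders sum to 1 (valence 4) → 3 H
  atom 7: C, bond orders sum to 3 (valence 4) → 1 H
  atom 8: N, bond orders sum to 1 (valence 3) → 2 H
Totals → C:5, H:10, Cl:1, N:1, S:1.
In Hill order: C5H10ClNS.

C5H10ClNS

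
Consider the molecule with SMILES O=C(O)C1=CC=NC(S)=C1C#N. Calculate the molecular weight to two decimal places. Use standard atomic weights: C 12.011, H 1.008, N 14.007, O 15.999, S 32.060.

180.18 g/mol

First, the molecular formula is C7H4N2O2S (counting implicit H from valence).
  C: 7 × 12.011 = 84.077
  H: 4 × 1.008 = 4.032
  N: 2 × 14.007 = 28.014
  O: 2 × 15.999 = 31.998
  S: 1 × 32.060 = 32.060
Sum: 7×12.011 + 4×1.008 + 2×14.007 + 2×15.999 + 1×32.060 = 180.181 → 180.18 g/mol.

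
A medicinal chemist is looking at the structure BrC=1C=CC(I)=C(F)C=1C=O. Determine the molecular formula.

C7H3BrFIO

Walk through each heavy atom and fill implicit hydrogens from standard valence (C 4, N 3, O 2, S 2, halogen 1):
  atom 1: Br (halogen, monovalent) → 0 H
  atom 2: C, bond orders sum to 4 (valence 4) → 0 H
  atom 3: C, bond orders sum to 3 (valence 4) → 1 H
  atom 4: C, bond orders sum to 3 (valence 4) → 1 H
  atom 5: C, bond orders sum to 4 (valence 4) → 0 H
  atom 6: I (halogen, monovalent) → 0 H
  atom 7: C, bond orders sum to 4 (valence 4) → 0 H
  atom 8: F (halogen, monovalent) → 0 H
  atom 9: C, bond orders sum to 4 (valence 4) → 0 H
  atom 10: C, bond orders sum to 3 (valence 4) → 1 H
  atom 11: O, bond orders sum to 2 (valence 2) → 0 H
Totals → C:7, H:3, Br:1, F:1, I:1, O:1.
In Hill order: C7H3BrFIO.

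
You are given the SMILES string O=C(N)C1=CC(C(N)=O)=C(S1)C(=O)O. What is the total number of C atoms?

7

Count every carbon token in the SMILES (each C, including those in ring-closure positions and inside branches).
Carbon count: 7.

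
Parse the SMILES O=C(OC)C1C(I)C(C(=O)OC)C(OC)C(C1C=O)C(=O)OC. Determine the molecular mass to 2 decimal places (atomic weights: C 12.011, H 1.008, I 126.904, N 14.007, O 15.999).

442.20 g/mol

First, the molecular formula is C14H19IO8 (counting implicit H from valence).
  C: 14 × 12.011 = 168.154
  H: 19 × 1.008 = 19.152
  I: 1 × 126.904 = 126.904
  O: 8 × 15.999 = 127.992
Sum: 14×12.011 + 19×1.008 + 1×126.904 + 8×15.999 = 442.202 → 442.20 g/mol.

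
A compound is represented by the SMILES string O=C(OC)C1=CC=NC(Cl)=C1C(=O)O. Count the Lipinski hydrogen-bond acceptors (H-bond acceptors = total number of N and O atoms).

5

N atoms: 1; O atoms: 4.
Lipinski HBA = 1 + 4 = 5.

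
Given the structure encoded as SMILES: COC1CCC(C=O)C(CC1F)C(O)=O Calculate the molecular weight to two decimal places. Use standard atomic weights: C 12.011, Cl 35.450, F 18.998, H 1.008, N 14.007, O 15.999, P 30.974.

First, the molecular formula is C10H15FO4 (counting implicit H from valence).
  C: 10 × 12.011 = 120.110
  F: 1 × 18.998 = 18.998
  H: 15 × 1.008 = 15.120
  O: 4 × 15.999 = 63.996
Sum: 10×12.011 + 1×18.998 + 15×1.008 + 4×15.999 = 218.224 → 218.22 g/mol.

218.22 g/mol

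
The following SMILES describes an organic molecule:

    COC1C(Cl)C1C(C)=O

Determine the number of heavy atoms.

Every atom symbol written in the SMILES (organic subset) is one heavy atom; implicit H are not written.
Heavy atoms by element → C:6, Cl:1, O:2.
Total: 9.

9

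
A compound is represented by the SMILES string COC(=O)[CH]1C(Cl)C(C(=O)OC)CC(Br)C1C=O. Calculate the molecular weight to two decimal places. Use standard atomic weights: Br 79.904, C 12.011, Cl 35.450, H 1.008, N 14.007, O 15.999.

First, the molecular formula is C11H14BrClO5 (counting implicit H from valence).
  Br: 1 × 79.904 = 79.904
  C: 11 × 12.011 = 132.121
  Cl: 1 × 35.450 = 35.450
  H: 14 × 1.008 = 14.112
  O: 5 × 15.999 = 79.995
Sum: 1×79.904 + 11×12.011 + 1×35.450 + 14×1.008 + 5×15.999 = 341.582 → 341.58 g/mol.

341.58 g/mol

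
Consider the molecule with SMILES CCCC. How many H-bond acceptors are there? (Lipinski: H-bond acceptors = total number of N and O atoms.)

0

N atoms: 0; O atoms: 0.
Lipinski HBA = 0 + 0 = 0.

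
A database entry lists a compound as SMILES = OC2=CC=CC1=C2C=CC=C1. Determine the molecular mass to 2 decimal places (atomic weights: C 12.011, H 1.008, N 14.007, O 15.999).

First, the molecular formula is C10H8O (counting implicit H from valence).
  C: 10 × 12.011 = 120.110
  H: 8 × 1.008 = 8.064
  O: 1 × 15.999 = 15.999
Sum: 10×12.011 + 8×1.008 + 1×15.999 = 144.173 → 144.17 g/mol.

144.17 g/mol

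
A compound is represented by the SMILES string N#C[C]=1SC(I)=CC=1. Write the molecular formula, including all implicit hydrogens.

Walk through each heavy atom and fill implicit hydrogens from standard valence (C 4, N 3, O 2, S 2, halogen 1):
  atom 1: N, bond orders sum to 3 (valence 3) → 0 H
  atom 2: C, bond orders sum to 4 (valence 4) → 0 H
  atom 3: C with explicit H count 0
  atom 4: S, bond orders sum to 2 (valence 2) → 0 H
  atom 5: C, bond orders sum to 4 (valence 4) → 0 H
  atom 6: I (halogen, monovalent) → 0 H
  atom 7: C, bond orders sum to 3 (valence 4) → 1 H
  atom 8: C, bond orders sum to 3 (valence 4) → 1 H
Totals → C:5, H:2, I:1, N:1, S:1.
In Hill order: C5H2INS.

C5H2INS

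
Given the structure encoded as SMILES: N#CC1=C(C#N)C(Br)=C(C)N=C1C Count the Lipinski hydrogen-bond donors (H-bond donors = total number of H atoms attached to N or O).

Donors: find every N or O and count the H atoms it carries.
  atom 1 (N): bond orders sum to 3 → 0 H
  atom 6 (N): bond orders sum to 3 → 0 H
  atom 11 (N): bond orders sum to 3 → 0 H
Lipinski HBD = 0.

0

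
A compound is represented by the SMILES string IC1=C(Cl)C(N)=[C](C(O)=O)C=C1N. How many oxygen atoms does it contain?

Scan the SMILES for O atoms (remember two-letter symbols like Cl and Br are single atoms).
Oxygen count: 2.

2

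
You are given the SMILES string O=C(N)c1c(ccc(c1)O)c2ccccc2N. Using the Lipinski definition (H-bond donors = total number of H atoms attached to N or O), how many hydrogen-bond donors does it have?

Donors: find every N or O and count the H atoms it carries.
  atom 1 (O): bond orders sum to 2 → 0 H
  atom 3 (N): bond orders sum to 1 → 2 H
  atom 10 (O): bond orders sum to 1 → 1 H
  atom 17 (N): bond orders sum to 1 → 2 H
Lipinski HBD = 5.

5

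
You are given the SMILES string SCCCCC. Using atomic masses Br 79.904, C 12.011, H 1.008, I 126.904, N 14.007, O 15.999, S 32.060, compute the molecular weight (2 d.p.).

First, the molecular formula is C5H12S (counting implicit H from valence).
  C: 5 × 12.011 = 60.055
  H: 12 × 1.008 = 12.096
  S: 1 × 32.060 = 32.060
Sum: 5×12.011 + 12×1.008 + 1×32.060 = 104.211 → 104.21 g/mol.

104.21 g/mol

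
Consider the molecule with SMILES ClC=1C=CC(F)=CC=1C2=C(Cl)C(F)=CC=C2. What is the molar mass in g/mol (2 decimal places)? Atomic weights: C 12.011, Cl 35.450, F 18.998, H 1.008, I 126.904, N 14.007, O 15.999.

259.08 g/mol

First, the molecular formula is C12H6Cl2F2 (counting implicit H from valence).
  C: 12 × 12.011 = 144.132
  Cl: 2 × 35.450 = 70.900
  F: 2 × 18.998 = 37.996
  H: 6 × 1.008 = 6.048
Sum: 12×12.011 + 2×35.450 + 2×18.998 + 6×1.008 = 259.076 → 259.08 g/mol.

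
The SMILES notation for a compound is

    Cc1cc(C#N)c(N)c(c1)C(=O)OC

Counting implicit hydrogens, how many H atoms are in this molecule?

10

Walk through each heavy atom and fill implicit hydrogens from standard valence (C 4, N 3, O 2, S 2, halogen 1); for lowercase aromatic atoms, an aromatic c carries 1 H when it has two neighbours and 0 H with three, and aromatic n carries 0 H:
  atom 1: C, bond orders sum to 1 (valence 4) → 3 H
  atom 2: aromatic c, 3 neighbours → 0 H
  atom 3: aromatic c, 2 neighbours → 1 H
  atom 4: aromatic c, 3 neighbours → 0 H
  atom 5: C, bond orders sum to 4 (valence 4) → 0 H
  atom 6: N, bond orders sum to 3 (valence 3) → 0 H
  atom 7: aromatic c, 3 neighbours → 0 H
  atom 8: N, bond orders sum to 1 (valence 3) → 2 H
  atom 9: aromatic c, 3 neighbours → 0 H
  atom 10: aromatic c, 2 neighbours → 1 H
  atom 11: C, bond orders sum to 4 (valence 4) → 0 H
  atom 12: O, bond orders sum to 2 (valence 2) → 0 H
  atom 13: O, bond orders sum to 2 (valence 2) → 0 H
  atom 14: C, bond orders sum to 1 (valence 4) → 3 H
Total hydrogens: 10.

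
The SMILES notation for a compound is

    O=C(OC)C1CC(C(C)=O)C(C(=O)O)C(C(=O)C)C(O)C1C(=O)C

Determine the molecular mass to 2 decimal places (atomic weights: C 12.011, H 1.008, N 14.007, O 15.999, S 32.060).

342.34 g/mol

First, the molecular formula is C16H22O8 (counting implicit H from valence).
  C: 16 × 12.011 = 192.176
  H: 22 × 1.008 = 22.176
  O: 8 × 15.999 = 127.992
Sum: 16×12.011 + 22×1.008 + 8×15.999 = 342.344 → 342.34 g/mol.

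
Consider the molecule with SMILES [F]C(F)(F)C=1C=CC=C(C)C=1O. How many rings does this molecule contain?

1

In SMILES, each pair of matching ring-closure digits denotes one ring-closing bond; the number of such bonds equals the number of independent rings.
Ring-closure bonds here: 1.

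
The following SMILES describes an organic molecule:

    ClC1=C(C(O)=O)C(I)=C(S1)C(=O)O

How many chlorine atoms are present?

1

Scan the SMILES for Cl atoms (remember two-letter symbols like Cl and Br are single atoms).
Chlorine count: 1.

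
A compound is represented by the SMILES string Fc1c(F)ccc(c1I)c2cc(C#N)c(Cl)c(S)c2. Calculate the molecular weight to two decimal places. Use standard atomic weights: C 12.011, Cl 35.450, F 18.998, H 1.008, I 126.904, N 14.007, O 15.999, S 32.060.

407.60 g/mol

First, the molecular formula is C13H5ClF2INS (counting implicit H from valence).
  C: 13 × 12.011 = 156.143
  Cl: 1 × 35.450 = 35.450
  F: 2 × 18.998 = 37.996
  H: 5 × 1.008 = 5.040
  I: 1 × 126.904 = 126.904
  N: 1 × 14.007 = 14.007
  S: 1 × 32.060 = 32.060
Sum: 13×12.011 + 1×35.450 + 2×18.998 + 5×1.008 + 1×126.904 + 1×14.007 + 1×32.060 = 407.600 → 407.60 g/mol.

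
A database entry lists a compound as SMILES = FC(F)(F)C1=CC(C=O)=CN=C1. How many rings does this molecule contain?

1

In SMILES, each pair of matching ring-closure digits denotes one ring-closing bond; the number of such bonds equals the number of independent rings.
Ring-closure bonds here: 1.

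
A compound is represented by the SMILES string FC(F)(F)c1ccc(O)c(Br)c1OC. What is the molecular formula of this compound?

C8H6BrF3O2

Walk through each heavy atom and fill implicit hydrogens from standard valence (C 4, N 3, O 2, S 2, halogen 1); for lowercase aromatic atoms, an aromatic c carries 1 H when it has two neighbours and 0 H with three, and aromatic n carries 0 H:
  atom 1: F (halogen, monovalent) → 0 H
  atom 2: C, bond orders sum to 4 (valence 4) → 0 H
  atom 3: F (halogen, monovalent) → 0 H
  atom 4: F (halogen, monovalent) → 0 H
  atom 5: aromatic c, 3 neighbours → 0 H
  atom 6: aromatic c, 2 neighbours → 1 H
  atom 7: aromatic c, 2 neighbours → 1 H
  atom 8: aromatic c, 3 neighbours → 0 H
  atom 9: O, bond orders sum to 1 (valence 2) → 1 H
  atom 10: aromatic c, 3 neighbours → 0 H
  atom 11: Br (halogen, monovalent) → 0 H
  atom 12: aromatic c, 3 neighbours → 0 H
  atom 13: O, bond orders sum to 2 (valence 2) → 0 H
  atom 14: C, bond orders sum to 1 (valence 4) → 3 H
Totals → C:8, H:6, Br:1, F:3, O:2.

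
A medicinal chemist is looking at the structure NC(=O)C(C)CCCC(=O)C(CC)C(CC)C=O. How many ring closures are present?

In SMILES, each pair of matching ring-closure digits denotes one ring-closing bond; the number of such bonds equals the number of independent rings.
Ring-closure bonds here: 0.

0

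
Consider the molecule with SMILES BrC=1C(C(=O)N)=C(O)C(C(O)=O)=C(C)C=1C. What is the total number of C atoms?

10

Count every carbon token in the SMILES (each C, including those in ring-closure positions and inside branches).
Carbon count: 10.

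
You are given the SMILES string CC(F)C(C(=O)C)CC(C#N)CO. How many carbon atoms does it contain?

Count every carbon token in the SMILES (each C, including those in ring-closure positions and inside branches).
Carbon count: 9.

9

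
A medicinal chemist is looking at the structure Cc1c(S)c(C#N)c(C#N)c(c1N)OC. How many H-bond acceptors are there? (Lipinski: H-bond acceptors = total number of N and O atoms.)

N atoms: 3; O atoms: 1.
Lipinski HBA = 3 + 1 = 4.

4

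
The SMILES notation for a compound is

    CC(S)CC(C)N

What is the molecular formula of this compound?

Walk through each heavy atom and fill implicit hydrogens from standard valence (C 4, N 3, O 2, S 2, halogen 1):
  atom 1: C, bond orders sum to 1 (valence 4) → 3 H
  atom 2: C, bond orders sum to 3 (valence 4) → 1 H
  atom 3: S, bond orders sum to 1 (valence 2) → 1 H
  atom 4: C, bond orders sum to 2 (valence 4) → 2 H
  atom 5: C, bond orders sum to 3 (valence 4) → 1 H
  atom 6: C, bond orders sum to 1 (valence 4) → 3 H
  atom 7: N, bond orders sum to 1 (valence 3) → 2 H
Totals → C:5, H:13, N:1, S:1.

C5H13NS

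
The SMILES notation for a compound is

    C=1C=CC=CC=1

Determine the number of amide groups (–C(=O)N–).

Scan the SMILES for the amide motif — none present.

0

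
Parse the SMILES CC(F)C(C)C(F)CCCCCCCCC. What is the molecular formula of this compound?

Walk through each heavy atom and fill implicit hydrogens from standard valence (C 4, N 3, O 2, S 2, halogen 1):
  atom 1: C, bond orders sum to 1 (valence 4) → 3 H
  atom 2: C, bond orders sum to 3 (valence 4) → 1 H
  atom 3: F (halogen, monovalent) → 0 H
  atom 4: C, bond orders sum to 3 (valence 4) → 1 H
  atom 5: C, bond orders sum to 1 (valence 4) → 3 H
  atom 6: C, bond orders sum to 3 (valence 4) → 1 H
  atom 7: F (halogen, monovalent) → 0 H
  atom 8: C, bond orders sum to 2 (valence 4) → 2 H
  atom 9: C, bond orders sum to 2 (valence 4) → 2 H
  atom 10: C, bond orders sum to 2 (valence 4) → 2 H
  atom 11: C, bond orders sum to 2 (valence 4) → 2 H
  atom 12: C, bond orders sum to 2 (valence 4) → 2 H
  atom 13: C, bond orders sum to 2 (valence 4) → 2 H
  atom 14: C, bond orders sum to 2 (valence 4) → 2 H
  atom 15: C, bond orders sum to 2 (valence 4) → 2 H
  atom 16: C, bond orders sum to 1 (valence 4) → 3 H
Totals → C:14, H:28, F:2.
In Hill order: C14H28F2.

C14H28F2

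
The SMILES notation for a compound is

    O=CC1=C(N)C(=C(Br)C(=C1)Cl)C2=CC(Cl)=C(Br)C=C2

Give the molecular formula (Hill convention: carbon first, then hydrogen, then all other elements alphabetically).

Walk through each heavy atom and fill implicit hydrogens from standard valence (C 4, N 3, O 2, S 2, halogen 1):
  atom 1: O, bond orders sum to 2 (valence 2) → 0 H
  atom 2: C, bond orders sum to 3 (valence 4) → 1 H
  atom 3: C, bond orders sum to 4 (valence 4) → 0 H
  atom 4: C, bond orders sum to 4 (valence 4) → 0 H
  atom 5: N, bond orders sum to 1 (valence 3) → 2 H
  atom 6: C, bond orders sum to 4 (valence 4) → 0 H
  atom 7: C, bond orders sum to 4 (valence 4) → 0 H
  atom 8: Br (halogen, monovalent) → 0 H
  atom 9: C, bond orders sum to 4 (valence 4) → 0 H
  atom 10: C, bond orders sum to 3 (valence 4) → 1 H
  atom 11: Cl (halogen, monovalent) → 0 H
  atom 12: C, bond orders sum to 4 (valence 4) → 0 H
  atom 13: C, bond orders sum to 3 (valence 4) → 1 H
  atom 14: C, bond orders sum to 4 (valence 4) → 0 H
  atom 15: Cl (halogen, monovalent) → 0 H
  atom 16: C, bond orders sum to 4 (valence 4) → 0 H
  atom 17: Br (halogen, monovalent) → 0 H
  atom 18: C, bond orders sum to 3 (valence 4) → 1 H
  atom 19: C, bond orders sum to 3 (valence 4) → 1 H
Totals → C:13, H:7, Br:2, Cl:2, N:1, O:1.
In Hill order: C13H7Br2Cl2NO.

C13H7Br2Cl2NO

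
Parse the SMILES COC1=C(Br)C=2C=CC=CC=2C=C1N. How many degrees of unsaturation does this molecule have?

Molecular formula: C11H10BrNO.
DoU = (2C + 2 + N − H − X) / 2, where X is the halogen count and O/S are ignored.
    = (2·11 + 2 + 1 − 10 − 1) / 2 = 14 / 2 = 7.

7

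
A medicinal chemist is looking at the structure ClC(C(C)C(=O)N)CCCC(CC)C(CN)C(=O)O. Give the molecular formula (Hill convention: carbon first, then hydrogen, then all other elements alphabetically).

C13H25ClN2O3

Walk through each heavy atom and fill implicit hydrogens from standard valence (C 4, N 3, O 2, S 2, halogen 1):
  atom 1: Cl (halogen, monovalent) → 0 H
  atom 2: C, bond orders sum to 3 (valence 4) → 1 H
  atom 3: C, bond orders sum to 3 (valence 4) → 1 H
  atom 4: C, bond orders sum to 1 (valence 4) → 3 H
  atom 5: C, bond orders sum to 4 (valence 4) → 0 H
  atom 6: O, bond orders sum to 2 (valence 2) → 0 H
  atom 7: N, bond orders sum to 1 (valence 3) → 2 H
  atom 8: C, bond orders sum to 2 (valence 4) → 2 H
  atom 9: C, bond orders sum to 2 (valence 4) → 2 H
  atom 10: C, bond orders sum to 2 (valence 4) → 2 H
  atom 11: C, bond orders sum to 3 (valence 4) → 1 H
  atom 12: C, bond orders sum to 2 (valence 4) → 2 H
  atom 13: C, bond orders sum to 1 (valence 4) → 3 H
  atom 14: C, bond orders sum to 3 (valence 4) → 1 H
  atom 15: C, bond orders sum to 2 (valence 4) → 2 H
  atom 16: N, bond orders sum to 1 (valence 3) → 2 H
  atom 17: C, bond orders sum to 4 (valence 4) → 0 H
  atom 18: O, bond orders sum to 2 (valence 2) → 0 H
  atom 19: O, bond orders sum to 1 (valence 2) → 1 H
Totals → C:13, H:25, Cl:1, N:2, O:3.
In Hill order: C13H25ClN2O3.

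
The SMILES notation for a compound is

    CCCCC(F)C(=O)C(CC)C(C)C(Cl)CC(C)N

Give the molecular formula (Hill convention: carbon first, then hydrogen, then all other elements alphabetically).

C15H29ClFNO

Walk through each heavy atom and fill implicit hydrogens from standard valence (C 4, N 3, O 2, S 2, halogen 1):
  atom 1: C, bond orders sum to 1 (valence 4) → 3 H
  atom 2: C, bond orders sum to 2 (valence 4) → 2 H
  atom 3: C, bond orders sum to 2 (valence 4) → 2 H
  atom 4: C, bond orders sum to 2 (valence 4) → 2 H
  atom 5: C, bond orders sum to 3 (valence 4) → 1 H
  atom 6: F (halogen, monovalent) → 0 H
  atom 7: C, bond orders sum to 4 (valence 4) → 0 H
  atom 8: O, bond orders sum to 2 (valence 2) → 0 H
  atom 9: C, bond orders sum to 3 (valence 4) → 1 H
  atom 10: C, bond orders sum to 2 (valence 4) → 2 H
  atom 11: C, bond orders sum to 1 (valence 4) → 3 H
  atom 12: C, bond orders sum to 3 (valence 4) → 1 H
  atom 13: C, bond orders sum to 1 (valence 4) → 3 H
  atom 14: C, bond orders sum to 3 (valence 4) → 1 H
  atom 15: Cl (halogen, monovalent) → 0 H
  atom 16: C, bond orders sum to 2 (valence 4) → 2 H
  atom 17: C, bond orders sum to 3 (valence 4) → 1 H
  atom 18: C, bond orders sum to 1 (valence 4) → 3 H
  atom 19: N, bond orders sum to 1 (valence 3) → 2 H
Totals → C:15, H:29, Cl:1, F:1, N:1, O:1.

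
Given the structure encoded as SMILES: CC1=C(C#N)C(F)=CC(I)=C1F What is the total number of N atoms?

Scan the SMILES for N atoms (remember two-letter symbols like Cl and Br are single atoms).
Nitrogen count: 1.

1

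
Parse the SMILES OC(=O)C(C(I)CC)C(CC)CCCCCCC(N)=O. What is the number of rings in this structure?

In SMILES, each pair of matching ring-closure digits denotes one ring-closing bond; the number of such bonds equals the number of independent rings.
Ring-closure bonds here: 0.

0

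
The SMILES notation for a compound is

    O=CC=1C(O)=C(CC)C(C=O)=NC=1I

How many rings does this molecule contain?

In SMILES, each pair of matching ring-closure digits denotes one ring-closing bond; the number of such bonds equals the number of independent rings.
Ring-closure bonds here: 1.

1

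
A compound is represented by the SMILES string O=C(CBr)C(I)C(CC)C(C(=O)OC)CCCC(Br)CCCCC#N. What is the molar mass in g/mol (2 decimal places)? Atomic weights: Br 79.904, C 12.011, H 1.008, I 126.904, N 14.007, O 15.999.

593.14 g/mol

First, the molecular formula is C18H28Br2INO3 (counting implicit H from valence).
  Br: 2 × 79.904 = 159.808
  C: 18 × 12.011 = 216.198
  H: 28 × 1.008 = 28.224
  I: 1 × 126.904 = 126.904
  N: 1 × 14.007 = 14.007
  O: 3 × 15.999 = 47.997
Sum: 2×79.904 + 18×12.011 + 28×1.008 + 1×126.904 + 1×14.007 + 3×15.999 = 593.138 → 593.14 g/mol.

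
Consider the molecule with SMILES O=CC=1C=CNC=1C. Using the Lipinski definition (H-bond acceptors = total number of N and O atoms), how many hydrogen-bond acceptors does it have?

N atoms: 1; O atoms: 1.
Lipinski HBA = 1 + 1 = 2.

2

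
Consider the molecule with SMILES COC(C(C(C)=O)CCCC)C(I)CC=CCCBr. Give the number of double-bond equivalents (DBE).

Molecular formula: C15H26BrIO2.
DoU = (2C + 2 + N − H − X) / 2, where X is the halogen count and O/S are ignored.
    = (2·15 + 2 + 0 − 26 − 2) / 2 = 4 / 2 = 2.

2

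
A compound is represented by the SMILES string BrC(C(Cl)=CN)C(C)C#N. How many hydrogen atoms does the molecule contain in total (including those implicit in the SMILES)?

8

Walk through each heavy atom and fill implicit hydrogens from standard valence (C 4, N 3, O 2, S 2, halogen 1):
  atom 1: Br (halogen, monovalent) → 0 H
  atom 2: C, bond orders sum to 3 (valence 4) → 1 H
  atom 3: C, bond orders sum to 4 (valence 4) → 0 H
  atom 4: Cl (halogen, monovalent) → 0 H
  atom 5: C, bond orders sum to 3 (valence 4) → 1 H
  atom 6: N, bond orders sum to 1 (valence 3) → 2 H
  atom 7: C, bond orders sum to 3 (valence 4) → 1 H
  atom 8: C, bond orders sum to 1 (valence 4) → 3 H
  atom 9: C, bond orders sum to 4 (valence 4) → 0 H
  atom 10: N, bond orders sum to 3 (valence 3) → 0 H
Total hydrogens: 8.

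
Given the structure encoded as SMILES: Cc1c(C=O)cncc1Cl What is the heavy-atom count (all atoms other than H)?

Every atom symbol written in the SMILES (organic subset) is one heavy atom; implicit H are not written.
Heavy atoms by element → C:7, Cl:1, N:1, O:1.
Total: 10.

10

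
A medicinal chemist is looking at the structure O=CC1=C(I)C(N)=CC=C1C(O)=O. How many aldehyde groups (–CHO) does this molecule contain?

1

The aldehyde motif appears at heavy-atom position 2 in the SMILES.
Other groups present: 1 carboxylic acid, 1 primary amine.
Aldehyde count: 1.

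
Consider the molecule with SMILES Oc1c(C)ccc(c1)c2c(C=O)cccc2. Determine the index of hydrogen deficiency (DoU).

9

Molecular formula: C14H12O2.
DoU = (2C + 2 + N − H − X) / 2, where X is the halogen count and O/S are ignored.
    = (2·14 + 2 + 0 − 12 − 0) / 2 = 18 / 2 = 9.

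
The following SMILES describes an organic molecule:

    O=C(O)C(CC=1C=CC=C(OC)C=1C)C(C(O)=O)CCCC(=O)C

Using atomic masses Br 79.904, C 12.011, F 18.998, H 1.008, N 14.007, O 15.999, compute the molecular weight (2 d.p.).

336.38 g/mol

First, the molecular formula is C18H24O6 (counting implicit H from valence).
  C: 18 × 12.011 = 216.198
  H: 24 × 1.008 = 24.192
  O: 6 × 15.999 = 95.994
Sum: 18×12.011 + 24×1.008 + 6×15.999 = 336.384 → 336.38 g/mol.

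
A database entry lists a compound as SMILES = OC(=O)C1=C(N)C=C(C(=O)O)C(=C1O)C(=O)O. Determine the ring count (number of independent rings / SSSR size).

In SMILES, each pair of matching ring-closure digits denotes one ring-closing bond; the number of such bonds equals the number of independent rings.
Ring-closure bonds here: 1.

1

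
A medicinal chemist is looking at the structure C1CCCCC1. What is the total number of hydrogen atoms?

Walk through each heavy atom and fill implicit hydrogens from standard valence (C 4, N 3, O 2, S 2, halogen 1):
  atom 1: C, bond orders sum to 2 (valence 4) → 2 H
  atom 2: C, bond orders sum to 2 (valence 4) → 2 H
  atom 3: C, bond orders sum to 2 (valence 4) → 2 H
  atom 4: C, bond orders sum to 2 (valence 4) → 2 H
  atom 5: C, bond orders sum to 2 (valence 4) → 2 H
  atom 6: C, bond orders sum to 2 (valence 4) → 2 H
Total hydrogens: 12.

12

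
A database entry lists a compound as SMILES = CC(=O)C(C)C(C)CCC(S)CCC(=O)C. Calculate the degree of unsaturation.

2

Molecular formula: C13H24O2S.
DoU = (2C + 2 + N − H − X) / 2, where X is the halogen count and O/S are ignored.
    = (2·13 + 2 + 0 − 24 − 0) / 2 = 4 / 2 = 2.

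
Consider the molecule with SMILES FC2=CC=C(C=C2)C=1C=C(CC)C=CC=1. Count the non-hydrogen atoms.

Every atom symbol written in the SMILES (organic subset) is one heavy atom; implicit H are not written.
Heavy atoms by element → C:14, F:1.
Total: 15.

15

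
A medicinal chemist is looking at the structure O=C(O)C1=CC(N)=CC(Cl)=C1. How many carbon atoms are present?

7

Count every carbon token in the SMILES (each C, including those in ring-closure positions and inside branches).
Carbon count: 7.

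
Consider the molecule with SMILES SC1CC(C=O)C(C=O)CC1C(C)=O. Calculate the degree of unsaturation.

Molecular formula: C10H14O3S.
DoU = (2C + 2 + N − H − X) / 2, where X is the halogen count and O/S are ignored.
    = (2·10 + 2 + 0 − 14 − 0) / 2 = 8 / 2 = 4.

4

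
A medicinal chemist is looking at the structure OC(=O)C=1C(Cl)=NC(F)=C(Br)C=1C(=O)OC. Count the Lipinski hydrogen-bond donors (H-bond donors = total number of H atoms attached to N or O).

1

Donors: find every N or O and count the H atoms it carries.
  atom 1 (O): bond orders sum to 1 → 1 H
  atom 3 (O): bond orders sum to 2 → 0 H
  atom 7 (N): bond orders sum to 3 → 0 H
  atom 14 (O): bond orders sum to 2 → 0 H
  atom 15 (O): bond orders sum to 2 → 0 H
Lipinski HBD = 1.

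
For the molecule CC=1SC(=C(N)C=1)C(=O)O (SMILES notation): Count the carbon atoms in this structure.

6

Count every carbon token in the SMILES (each C, including those in ring-closure positions and inside branches).
Carbon count: 6.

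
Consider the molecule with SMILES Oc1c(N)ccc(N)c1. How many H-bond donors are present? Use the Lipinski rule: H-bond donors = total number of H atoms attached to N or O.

5

Donors: find every N or O and count the H atoms it carries.
  atom 1 (O): bond orders sum to 1 → 1 H
  atom 4 (N): bond orders sum to 1 → 2 H
  atom 8 (N): bond orders sum to 1 → 2 H
Lipinski HBD = 5.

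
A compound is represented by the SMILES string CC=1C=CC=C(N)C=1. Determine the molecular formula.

C7H9N

Walk through each heavy atom and fill implicit hydrogens from standard valence (C 4, N 3, O 2, S 2, halogen 1):
  atom 1: C, bond orders sum to 1 (valence 4) → 3 H
  atom 2: C, bond orders sum to 4 (valence 4) → 0 H
  atom 3: C, bond orders sum to 3 (valence 4) → 1 H
  atom 4: C, bond orders sum to 3 (valence 4) → 1 H
  atom 5: C, bond orders sum to 3 (valence 4) → 1 H
  atom 6: C, bond orders sum to 4 (valence 4) → 0 H
  atom 7: N, bond orders sum to 1 (valence 3) → 2 H
  atom 8: C, bond orders sum to 3 (valence 4) → 1 H
Totals → C:7, H:9, N:1.
In Hill order: C7H9N.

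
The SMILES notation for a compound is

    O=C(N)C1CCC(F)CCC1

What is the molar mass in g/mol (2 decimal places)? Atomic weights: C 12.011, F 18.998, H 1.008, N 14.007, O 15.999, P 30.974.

First, the molecular formula is C8H14FNO (counting implicit H from valence).
  C: 8 × 12.011 = 96.088
  F: 1 × 18.998 = 18.998
  H: 14 × 1.008 = 14.112
  N: 1 × 14.007 = 14.007
  O: 1 × 15.999 = 15.999
Sum: 8×12.011 + 1×18.998 + 14×1.008 + 1×14.007 + 1×15.999 = 159.204 → 159.20 g/mol.

159.20 g/mol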